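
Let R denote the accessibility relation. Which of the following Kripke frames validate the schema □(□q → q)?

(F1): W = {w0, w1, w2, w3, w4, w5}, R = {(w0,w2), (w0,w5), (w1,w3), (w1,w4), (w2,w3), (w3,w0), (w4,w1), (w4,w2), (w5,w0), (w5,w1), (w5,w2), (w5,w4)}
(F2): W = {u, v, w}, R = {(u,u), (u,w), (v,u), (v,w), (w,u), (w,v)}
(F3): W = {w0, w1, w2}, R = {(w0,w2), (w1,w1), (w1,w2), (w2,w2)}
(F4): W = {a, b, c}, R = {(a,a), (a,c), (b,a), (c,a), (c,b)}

(F3)

Frame correspondent (Sahlqvist): ∀x ∀y (Rxy → Ryy) — i.e. shift-reflexivity.
(F1): fails — Rw5w2 but not Rw2w2.
(F2): fails — Ruw but not Rww.
(F3): satisfies the condition.
(F4): fails — Rcb but not Rbb.
Valid on: (F3).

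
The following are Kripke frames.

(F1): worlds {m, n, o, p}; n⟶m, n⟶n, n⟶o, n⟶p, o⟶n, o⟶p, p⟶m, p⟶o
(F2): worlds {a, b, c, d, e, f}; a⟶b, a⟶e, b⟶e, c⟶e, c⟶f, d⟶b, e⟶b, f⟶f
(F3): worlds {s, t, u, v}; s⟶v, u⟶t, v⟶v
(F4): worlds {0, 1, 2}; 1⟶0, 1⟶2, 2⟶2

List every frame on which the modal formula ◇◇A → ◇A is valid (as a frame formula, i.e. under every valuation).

The schema corresponds to transitivity: ∀x ∀y ∀z (Rxy ∧ Ryz → Rxz).
(F1): fails — Ron and Rno but not Roo.
(F2): fails — Reb and Rbe but not Ree.
(F3): satisfies the condition.
(F4): satisfies the condition.
Valid on: (F3), (F4).

(F3), (F4)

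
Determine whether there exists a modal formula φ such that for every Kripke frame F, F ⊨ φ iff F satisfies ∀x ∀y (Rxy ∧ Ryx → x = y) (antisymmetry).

Not modally definable

Modal frame validity is preserved under surjective bounded morphisms.
The 6-cycle (worlds 0,1,2,3,4,5 with 0→1→2→3→4→5→0) is antisymmetric. Sending even-indexed worlds to • and odd-indexed worlds to ∘ is a surjective bounded morphism onto the two-world frame with •↔∘, which is not antisymmetric.
Hence antisymmetry is not modally definable.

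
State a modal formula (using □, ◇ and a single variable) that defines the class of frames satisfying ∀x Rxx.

A defining formula is □p → p (the T axiom).
Suppose □p→p is valid. At any x set V(p)={w : Rxw}. Then □p holds at x, so p holds at x, i.e. Rxx.

□p → p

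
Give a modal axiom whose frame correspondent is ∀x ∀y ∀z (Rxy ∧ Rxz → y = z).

The condition is partial functionality. The CD schema ◇q → □q defines it.
Suppose ◇q→□q is valid. Take Rxy, Rxz and set V(q)={y}. Then ◇q at x, so □q at x, so q at z, i.e. z=y.

◇q → □q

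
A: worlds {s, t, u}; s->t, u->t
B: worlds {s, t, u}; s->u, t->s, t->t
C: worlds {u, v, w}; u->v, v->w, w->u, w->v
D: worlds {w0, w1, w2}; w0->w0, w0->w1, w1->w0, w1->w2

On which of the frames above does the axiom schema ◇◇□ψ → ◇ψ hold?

A

Frame correspondent (Sahlqvist): ∀x ∀y (xR²y → ∃w (yRw ∧ xRw)) — i.e. a generalized confluence (Geach) condition.
A: satisfies the condition.
B: fails — tR²s but no w with sRw and tRw.
C: fails — vR²u but no t with uRt and vRt.
D: fails — w0R²w2 but no w with w2Rw and w0Rw.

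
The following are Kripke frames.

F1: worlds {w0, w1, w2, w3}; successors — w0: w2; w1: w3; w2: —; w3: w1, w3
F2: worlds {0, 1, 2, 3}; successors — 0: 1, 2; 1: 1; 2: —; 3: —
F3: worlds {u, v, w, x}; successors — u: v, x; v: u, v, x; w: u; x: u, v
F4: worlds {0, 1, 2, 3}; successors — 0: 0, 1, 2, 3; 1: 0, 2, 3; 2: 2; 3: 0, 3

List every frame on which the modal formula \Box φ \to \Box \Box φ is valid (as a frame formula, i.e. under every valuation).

F2

This is the axiom for transitivity; its first-order frame correspondent is \forall x \forall y \forall z (Rxy \wedge Ryz \to Rxz).
F1: fails — Rw1w3 and Rw3w1 but not Rw1w1.
F2: condition met.
F3: fails — Ruv and Rvu but not Ruu.
F4: fails — R10 and R01 but not R11.
Valid on: F2.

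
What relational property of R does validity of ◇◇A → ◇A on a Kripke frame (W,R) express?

transitivity

This schema is equivalent to the 4 axiom □A → □□A.
It corresponds to transitivity: ∀x ∀y ∀z (Rxy ∧ Ryz → Rxz).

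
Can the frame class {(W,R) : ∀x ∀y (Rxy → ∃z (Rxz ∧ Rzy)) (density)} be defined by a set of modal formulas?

This is a Sahlqvist condition; the C4 axiom □□p → □p defines it.

Yes, by □□p → □p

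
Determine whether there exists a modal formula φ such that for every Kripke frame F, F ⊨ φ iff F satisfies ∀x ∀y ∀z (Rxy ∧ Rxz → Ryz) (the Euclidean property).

This is a Sahlqvist condition; the 5 axiom ◇r → □◇r defines it.
Suppose ◇r→□◇r is valid. Take Rxy, Rxz and set V(r)={y}. Then ◇r at x, so □◇r at x, so ◇r at z, so some w with Rzw has r; w=y, i.e. Rzy. By symmetry of the argument, Ryz.

Yes — defined by ◇r → □◇r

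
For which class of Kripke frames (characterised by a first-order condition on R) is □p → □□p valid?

Transitivity

Suppose □p→□□p is valid. Take Rxy, Ryz and set V(p)={w : Rxw}. Then □p at x, so □□p at x, so □p at y, so p at z, i.e. Rxz.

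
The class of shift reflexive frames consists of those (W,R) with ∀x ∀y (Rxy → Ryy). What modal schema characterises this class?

□(□p → p)

A defining formula is □(□p → p) (the T□ axiom).
Suppose □(□p→p) is valid. Take Rxy and set V(p)={w : Ryw}. Then at y, □p holds; since □(□p→p) at x, □p→p at y, so p at y, i.e. Ryy.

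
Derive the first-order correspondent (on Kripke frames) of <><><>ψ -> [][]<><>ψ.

This is a Sahlqvist (Geach-type) schema ◇^3□^0ψ → □^2◇^2ψ.
First-order correspondent: forall x forall y forall z ((x R^3 y & x R^2 z) -> exists w (y = w & z R^2 w)).

forall x forall y forall z ((x R^3 y & x R^2 z) -> exists w (y = w & z R^2 w))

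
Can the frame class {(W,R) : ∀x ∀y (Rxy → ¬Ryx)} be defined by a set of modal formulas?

Not modally definable

Modal frame validity is preserved under surjective bounded morphisms.
The 4-cycle (worlds 0,1,2,3 with 0→1→2→3→0) is asymmetric. Mapping every world to a single reflexive point • is a surjective bounded morphism, and the reflexive point is not asymmetric (R•• but asymmetry requires ¬R••).
So the class is not modally definable.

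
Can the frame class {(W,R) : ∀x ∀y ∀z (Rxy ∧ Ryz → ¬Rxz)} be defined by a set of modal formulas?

Not definable by any modal formula

If a class were modally definable it would be closed under surjective bounded morphisms (Goldblatt–Thomason).
The 3-cycle (worlds s,t,u with s→t→u→s) is intransitive. Mapping every world to a single reflexive point • is a surjective bounded morphism; the reflexive point is not intransitive (R••∧R•• but R••).
So no modal formula (or set of formulas) defines exactly the intransitive frames.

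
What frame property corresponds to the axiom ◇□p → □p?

the Euclidean property

Equivalently (dual form): ◇p → □◇p.
Suppose ◇p→□◇p is valid. Take Rxy, Rxz and set V(p)={y}. Then ◇p at x, so □◇p at x, so ◇p at z, so some w with Rzw has p; w=y, i.e. Rzy. By symmetry of the argument, Ryz.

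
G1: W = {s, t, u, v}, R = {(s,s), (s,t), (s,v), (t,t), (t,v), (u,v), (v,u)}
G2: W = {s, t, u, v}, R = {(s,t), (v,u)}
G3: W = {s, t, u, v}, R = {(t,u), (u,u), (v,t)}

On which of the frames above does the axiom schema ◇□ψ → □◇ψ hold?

This is the axiom for convergence; its first-order frame correspondent is ∀x ∀y ∀z (Rxy ∧ Rxz → ∃w (Ryw ∧ Rzw)).
G1: fails — Rsv and Rss but v and s have no common successor.
G2: fails — Rst and Rst but t and t have no common successor.
G3: holds.
Valid on: G3.

G3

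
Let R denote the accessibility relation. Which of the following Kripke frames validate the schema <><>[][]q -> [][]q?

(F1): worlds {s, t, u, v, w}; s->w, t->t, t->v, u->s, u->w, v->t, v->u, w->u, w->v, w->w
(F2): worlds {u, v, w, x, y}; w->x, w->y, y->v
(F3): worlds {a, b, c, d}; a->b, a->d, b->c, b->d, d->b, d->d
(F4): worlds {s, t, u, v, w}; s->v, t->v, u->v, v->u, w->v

(F4)

Frame correspondent (Sahlqvist): forall x forall y forall z ((x R^2 y & x R^2 z) -> exists w (y R^2 w & z = w)) — i.e. a generalized confluence (Geach) condition.
(F1): fails — sR²v, sR²u but no w* with vR²w* and u=w*.
(F2): fails — wR²v, wR²v but no t with vR²t and v=t.
(F3): fails — aR²b, aR²c but no w with bR²w and c=w.
(F4): condition met.
Valid on: (F4).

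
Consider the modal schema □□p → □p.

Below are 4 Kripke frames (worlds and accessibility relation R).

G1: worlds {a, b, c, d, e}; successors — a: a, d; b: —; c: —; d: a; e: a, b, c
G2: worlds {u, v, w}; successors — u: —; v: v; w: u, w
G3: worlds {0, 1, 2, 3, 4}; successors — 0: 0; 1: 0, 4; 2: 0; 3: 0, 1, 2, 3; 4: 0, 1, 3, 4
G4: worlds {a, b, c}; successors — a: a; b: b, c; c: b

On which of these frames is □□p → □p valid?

G2, G3, G4

Frame correspondent (Sahlqvist): ∀x ∀y (Rxy → ∃z (Rxz ∧ Rzy)) — i.e. density.
G1: fails — Reb but no z with Rez and Rzb.
G2: satisfies the condition.
G3: satisfies the condition.
G4: satisfies the condition.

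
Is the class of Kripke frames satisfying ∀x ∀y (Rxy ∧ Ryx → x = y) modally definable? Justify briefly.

Modal frame validity is preserved under surjective bounded morphisms.
The 6-cycle (worlds s,t,u,v,w,x with s→t→u→v→w→x→s) is antisymmetric. Sending even-indexed worlds to • and odd-indexed worlds to ∘ is a surjective bounded morphism onto the two-world frame with •↔∘, which is not antisymmetric.
So no modal formula (or set of formulas) defines exactly the antisymmetric frames.

Not modally definable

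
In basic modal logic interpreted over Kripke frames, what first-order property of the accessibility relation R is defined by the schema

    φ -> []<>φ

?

Suppose φ→□◇φ is valid. Take Rxy and set V(φ)={x}. Then φ at x, so □◇φ at x, so ◇φ at y, so some z with Ryz has φ; z=x, i.e. Ryx.
Conversely, any frame satisfying forall x forall y (Rxy -> Ryx) validates the schema.
Frame condition: forall x forall y (Rxy -> Ryx).

symmetry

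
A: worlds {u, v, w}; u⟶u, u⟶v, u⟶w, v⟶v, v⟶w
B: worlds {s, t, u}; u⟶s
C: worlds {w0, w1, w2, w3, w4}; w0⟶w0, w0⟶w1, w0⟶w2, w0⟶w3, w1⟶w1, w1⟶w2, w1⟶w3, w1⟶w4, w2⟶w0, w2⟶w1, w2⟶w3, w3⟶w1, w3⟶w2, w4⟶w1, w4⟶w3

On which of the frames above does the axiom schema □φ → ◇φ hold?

The schema corresponds to seriality: ∀x ∃y Rxy.
A: fails — world w has no successor.
B: fails — world s has no successor.
C: ✓.

C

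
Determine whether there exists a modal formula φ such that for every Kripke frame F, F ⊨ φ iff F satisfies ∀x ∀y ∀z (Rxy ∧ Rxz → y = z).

Definable; ◇q → □q defines it

The condition is partial functionality. A defining modal formula is ◇q → □q.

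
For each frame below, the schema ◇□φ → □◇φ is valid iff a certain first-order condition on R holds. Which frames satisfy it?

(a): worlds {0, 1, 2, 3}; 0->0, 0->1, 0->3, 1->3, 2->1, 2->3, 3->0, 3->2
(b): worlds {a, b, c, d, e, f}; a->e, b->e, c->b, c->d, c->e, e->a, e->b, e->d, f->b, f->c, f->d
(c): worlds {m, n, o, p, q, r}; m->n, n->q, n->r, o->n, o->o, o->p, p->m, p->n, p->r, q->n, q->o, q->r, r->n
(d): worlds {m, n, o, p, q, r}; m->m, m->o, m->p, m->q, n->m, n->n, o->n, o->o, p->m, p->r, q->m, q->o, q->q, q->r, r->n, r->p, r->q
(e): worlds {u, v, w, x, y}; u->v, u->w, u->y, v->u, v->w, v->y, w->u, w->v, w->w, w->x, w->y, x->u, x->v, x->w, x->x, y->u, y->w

Frame correspondent (Sahlqvist): ∀x ∀y ∀z (Rxy ∧ Rxz → ∃w (Ryw ∧ Rzw)) — i.e. convergence.
(a): fails — R01 and R03 but 1 and 3 have no common successor.
(b): fails — Rcd and Rcd but d and d have no common successor.
(c): fails — Ron and Roo but n and o have no common successor.
(d): fails — Rmo and Rmp but o and p have no common successor.
(e): holds.

(e)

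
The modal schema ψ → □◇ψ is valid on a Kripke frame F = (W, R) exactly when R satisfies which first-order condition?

symmetry

Suppose ψ→□◇ψ is valid. Take Rxy and set V(ψ)={x}. Then ψ at x, so □◇ψ at x, so ◇ψ at y, so some z with Ryz has ψ; z=x, i.e. Ryx.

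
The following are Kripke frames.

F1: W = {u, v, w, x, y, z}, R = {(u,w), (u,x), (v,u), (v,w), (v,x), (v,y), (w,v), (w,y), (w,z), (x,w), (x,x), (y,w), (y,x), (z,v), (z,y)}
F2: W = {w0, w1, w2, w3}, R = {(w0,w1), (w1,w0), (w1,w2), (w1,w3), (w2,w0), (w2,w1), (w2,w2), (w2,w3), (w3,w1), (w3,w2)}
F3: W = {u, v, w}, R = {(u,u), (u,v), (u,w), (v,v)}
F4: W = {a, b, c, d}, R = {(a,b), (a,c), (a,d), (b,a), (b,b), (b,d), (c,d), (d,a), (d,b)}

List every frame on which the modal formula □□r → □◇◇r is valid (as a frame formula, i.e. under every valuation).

F1, F2, F4

The schema corresponds to a generalized confluence (Geach) condition: ∀x ∀z (xRz → ∃w (xR²w ∧ zR²w)).
F1: condition met.
F2: condition met.
F3: fails — uRw but no t with uR²t and wR²t.
F4: condition met.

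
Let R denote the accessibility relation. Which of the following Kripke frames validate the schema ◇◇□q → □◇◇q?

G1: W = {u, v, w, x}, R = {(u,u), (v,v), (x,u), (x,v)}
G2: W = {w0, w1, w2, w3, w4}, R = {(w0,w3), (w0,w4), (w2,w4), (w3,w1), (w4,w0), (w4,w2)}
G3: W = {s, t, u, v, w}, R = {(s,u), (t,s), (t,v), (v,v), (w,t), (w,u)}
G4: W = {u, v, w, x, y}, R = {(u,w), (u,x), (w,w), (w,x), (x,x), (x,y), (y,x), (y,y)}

G4

The schema corresponds to a generalized confluence (Geach) condition: ∀x ∀y ∀z ((xR²y ∧ xRz) → ∃w (yRw ∧ zR²w)).
G1: fails — xR²u, xRv but no t with uRt and vR²t.
G2: fails — w0R²w0, w0Rw3 but no w with w0Rw and w3R²w.
G3: fails — tR²u, tRs but no w* with uRw* and sR²w*.
G4: condition met.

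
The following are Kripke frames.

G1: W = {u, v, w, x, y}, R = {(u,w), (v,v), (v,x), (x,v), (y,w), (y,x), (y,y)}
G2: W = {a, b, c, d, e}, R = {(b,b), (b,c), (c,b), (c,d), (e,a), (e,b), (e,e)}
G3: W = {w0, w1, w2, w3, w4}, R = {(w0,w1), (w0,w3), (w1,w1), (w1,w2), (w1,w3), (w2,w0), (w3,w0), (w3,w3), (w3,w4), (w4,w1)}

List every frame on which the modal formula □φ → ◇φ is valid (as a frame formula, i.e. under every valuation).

This is the axiom for seriality; its first-order frame correspondent is ∀x ∃y Rxy.
G1: fails — world w has no successor.
G2: fails — world a has no successor.
G3: condition met.

G3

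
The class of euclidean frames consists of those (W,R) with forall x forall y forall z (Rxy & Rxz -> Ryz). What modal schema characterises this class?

◇p → □◇p

The condition is the Euclidean property. The 5 schema ◇p → □◇p defines it.
Suppose ◇p→□◇p is valid. Take Rxy, Rxz and set V(p)={y}. Then ◇p at x, so □◇p at x, so ◇p at z, so some w with Rzw has p; w=y, i.e. Rzy. By symmetry of the argument, Ryz.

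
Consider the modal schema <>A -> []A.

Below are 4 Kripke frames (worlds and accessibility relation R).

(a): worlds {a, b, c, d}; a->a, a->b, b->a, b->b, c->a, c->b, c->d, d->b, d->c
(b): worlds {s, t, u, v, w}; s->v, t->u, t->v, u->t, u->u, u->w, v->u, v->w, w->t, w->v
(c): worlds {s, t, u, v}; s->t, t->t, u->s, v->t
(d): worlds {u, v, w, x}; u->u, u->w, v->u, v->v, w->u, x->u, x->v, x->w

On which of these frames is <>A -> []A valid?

(c)

Frame correspondent (Sahlqvist): forall x forall y forall z (Rxy & Rxz -> y = z) — i.e. partial functionality.
(a): fails — a sees both a and b.
(b): fails — t sees both u and v.
(c): ✓.
(d): fails — u sees both u and w.
Valid on: (c).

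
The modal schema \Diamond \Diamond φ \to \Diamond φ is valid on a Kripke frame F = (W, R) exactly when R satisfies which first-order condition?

This schema is equivalent to the 4 axiom □φ → □□φ.
Its frame correspondent is transitivity — \forall x \forall y \forall z (Rxy \wedge Ryz \to Rxz).

transitivity: \forall x \forall y \forall z (Rxy \wedge Ryz \to Rxz)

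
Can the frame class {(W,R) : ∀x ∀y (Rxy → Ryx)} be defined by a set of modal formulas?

Definable; p → □◇p defines it

Yes: it is symmetry, defined by the B schema p → □◇p.
Suppose p→□◇p is valid. Take Rxy and set V(p)={x}. Then p at x, so □◇p at x, so ◇p at y, so some z with Ryz has p; z=x, i.e. Ryx.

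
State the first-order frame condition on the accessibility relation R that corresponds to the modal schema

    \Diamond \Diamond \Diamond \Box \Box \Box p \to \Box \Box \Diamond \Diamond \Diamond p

This is a Sahlqvist (Geach-type) schema ◇^3□^3p → □^2◇^3p.
Minimal-valuation argument: fix x; take any y with xR^3y and any z with xR^2z. Set V(p) to the set of worlds R-reachable from y in exactly 3 steps. Then □^3p holds at y, so the antecedent holds at x; validity forces ◇^3p at z, giving a w with zR^3w and yR^3w.
First-order correspondent: \forall x \forall y \forall z ((x R^3 y \wedge x R^2 z) \to \exists w (y R^3 w \wedge z R^3 w)).

\forall x \forall y \forall z ((x R^3 y \wedge x R^2 z) \to \exists w (y R^3 w \wedge z R^3 w))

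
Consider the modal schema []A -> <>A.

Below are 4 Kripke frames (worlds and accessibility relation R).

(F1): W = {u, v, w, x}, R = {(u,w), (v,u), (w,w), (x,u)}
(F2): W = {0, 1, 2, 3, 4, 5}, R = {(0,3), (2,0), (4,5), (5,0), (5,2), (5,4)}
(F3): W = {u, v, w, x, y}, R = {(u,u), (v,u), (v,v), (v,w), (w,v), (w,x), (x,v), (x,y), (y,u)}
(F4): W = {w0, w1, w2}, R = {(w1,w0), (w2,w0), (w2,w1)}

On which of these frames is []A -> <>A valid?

(F1), (F3)

The schema corresponds to seriality: forall x exists y Rxy.
(F1): satisfies the condition.
(F2): fails — world 1 has no successor.
(F3): satisfies the condition.
(F4): fails — world w0 has no successor.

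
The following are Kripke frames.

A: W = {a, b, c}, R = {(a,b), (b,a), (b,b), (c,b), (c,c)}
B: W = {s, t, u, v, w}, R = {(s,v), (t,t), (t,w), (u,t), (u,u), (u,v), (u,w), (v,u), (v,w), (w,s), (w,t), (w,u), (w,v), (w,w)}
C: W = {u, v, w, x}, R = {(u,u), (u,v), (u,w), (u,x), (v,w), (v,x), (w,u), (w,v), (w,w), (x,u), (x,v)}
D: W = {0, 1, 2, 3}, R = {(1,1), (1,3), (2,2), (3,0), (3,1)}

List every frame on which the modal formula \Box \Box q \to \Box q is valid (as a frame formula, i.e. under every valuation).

A

The schema corresponds to density: \forall x \forall y (Rxy \to \exists z (Rxz \wedge Rzy)).
A: condition met.
B: fails — Rsv but no z with Rsz and Rzv.
C: fails — Rvx but no z with Rvz and Rzx.
D: fails — R30 but no z with R3z and Rz0.
Valid on: A.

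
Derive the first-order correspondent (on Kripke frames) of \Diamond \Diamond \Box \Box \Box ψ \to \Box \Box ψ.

\forall x \forall y \forall z ((x R^2 y \wedge x R^2 z) \to \exists w (y R^3 w \wedge z = w))

This is a Sahlqvist (Geach-type) schema ◇^2□^3ψ → □^2◇^0ψ.
First-order correspondent: \forall x \forall y \forall z ((x R^2 y \wedge x R^2 z) \to \exists w (y R^3 w \wedge z = w)).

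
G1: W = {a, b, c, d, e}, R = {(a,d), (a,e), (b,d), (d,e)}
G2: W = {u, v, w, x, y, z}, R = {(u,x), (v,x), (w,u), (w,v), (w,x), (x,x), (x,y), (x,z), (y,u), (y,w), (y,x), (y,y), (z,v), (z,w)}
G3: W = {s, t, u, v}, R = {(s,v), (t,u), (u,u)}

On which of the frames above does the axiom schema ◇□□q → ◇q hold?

none

The schema corresponds to a generalized confluence (Geach) condition: ∀x ∀y (xRy → ∃w (yR²w ∧ xRw)).
G1: fails — aRd but no w with dR²w and aRw.
G2: fails — zRv but no t with vR²t and zRt.
G3: fails — sRv but no w with vR²w and sRw.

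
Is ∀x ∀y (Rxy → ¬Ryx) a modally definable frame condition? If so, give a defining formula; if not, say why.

No — not modally definable

Modal frame validity is preserved under surjective bounded morphisms.
The 3-cycle (worlds a,b,c with a→b→c→a) is asymmetric. Mapping every world to a single reflexive point • is a surjective bounded morphism, and the reflexive point is not asymmetric (R•• but asymmetry requires ¬R••).
So the class is not modally definable.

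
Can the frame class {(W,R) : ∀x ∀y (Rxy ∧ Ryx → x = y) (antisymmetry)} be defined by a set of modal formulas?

No — not modally definable

Any modally definable frame class is closed under surjective bounded morphisms.
The 6-cycle (worlds s,t,u,v,w,x with s→t→u→v→w→x→s) is antisymmetric. Sending even-indexed worlds to • and odd-indexed worlds to ∘ is a surjective bounded morphism onto the two-world frame with •↔∘, which is not antisymmetric.
Hence antisymmetry is not modally definable.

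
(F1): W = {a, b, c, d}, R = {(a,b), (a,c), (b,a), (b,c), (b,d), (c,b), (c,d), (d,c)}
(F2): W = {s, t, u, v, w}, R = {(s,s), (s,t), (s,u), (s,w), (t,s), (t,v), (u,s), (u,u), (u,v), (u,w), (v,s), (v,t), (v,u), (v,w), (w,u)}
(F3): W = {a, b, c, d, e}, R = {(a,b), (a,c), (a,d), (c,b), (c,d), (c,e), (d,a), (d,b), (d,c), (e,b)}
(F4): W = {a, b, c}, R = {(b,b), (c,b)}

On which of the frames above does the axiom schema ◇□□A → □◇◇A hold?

This is the axiom for a generalized confluence (Geach) condition; its first-order frame correspondent is ∀x ∀y ∀z ((xRy ∧ xRz) → ∃w (yR²w ∧ zR²w)).
(F1): ✓.
(F2): ✓.
(F3): fails — aRb, aRb but no w with bR²w and bR²w.
(F4): ✓.
Valid on: (F1), (F2), (F4).

(F1), (F2), (F4)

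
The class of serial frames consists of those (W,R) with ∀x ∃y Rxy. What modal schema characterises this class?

This is seriality; the standard corresponding axiom is D: □q → ◇q.
Suppose □q→◇q is valid. At any x set V(q)=W. Then □q at x, so ◇q at x, so x has a successor.

□q → ◇q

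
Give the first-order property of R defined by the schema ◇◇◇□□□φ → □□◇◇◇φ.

This is a Sahlqvist (Geach-type) schema ◇^3□^3φ → □^2◇^3φ.
Minimal-valuation argument: fix x; take any y with xR^3y and any z with xR^2z. Set V(φ) to the set of worlds R-reachable from y in exactly 3 steps. Then □^3φ holds at y, so the antecedent holds at x; validity forces ◇^3φ at z, giving a w with zR^3w and yR^3w.
First-order correspondent: ∀x ∀y ∀z ((xR³y ∧ xR²z) → ∃w (yR³w ∧ zR³w)).

∀x ∀y ∀z ((xR³y ∧ xR²z) → ∃w (yR³w ∧ zR³w))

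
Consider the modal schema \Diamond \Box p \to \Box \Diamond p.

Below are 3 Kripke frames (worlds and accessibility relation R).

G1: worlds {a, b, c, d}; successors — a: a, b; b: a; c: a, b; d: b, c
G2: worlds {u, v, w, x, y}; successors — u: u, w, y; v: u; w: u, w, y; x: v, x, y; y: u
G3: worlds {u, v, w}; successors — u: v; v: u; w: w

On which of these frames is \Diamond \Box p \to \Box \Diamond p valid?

Frame correspondent (Sahlqvist): \forall x \forall y \forall z (Rxy \wedge Rxz \to \exists w (Ryw \wedge Rzw)) — i.e. convergence.
G1: condition met.
G2: fails — Rxx and Rxy but x and y have no common successor.
G3: condition met.

G1, G3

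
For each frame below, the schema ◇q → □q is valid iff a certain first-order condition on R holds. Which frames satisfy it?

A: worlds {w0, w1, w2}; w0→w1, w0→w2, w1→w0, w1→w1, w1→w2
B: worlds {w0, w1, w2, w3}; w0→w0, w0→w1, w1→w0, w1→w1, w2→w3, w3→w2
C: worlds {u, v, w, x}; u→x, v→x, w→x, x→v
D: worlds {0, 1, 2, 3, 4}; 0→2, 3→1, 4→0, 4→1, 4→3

The schema corresponds to partial functionality: ∀x ∀y ∀z (Rxy ∧ Rxz → y = z).
A: fails — w0 sees both w1 and w2.
B: fails — w0 sees both w0 and w1.
C: holds.
D: fails — 4 sees both 0 and 1.

C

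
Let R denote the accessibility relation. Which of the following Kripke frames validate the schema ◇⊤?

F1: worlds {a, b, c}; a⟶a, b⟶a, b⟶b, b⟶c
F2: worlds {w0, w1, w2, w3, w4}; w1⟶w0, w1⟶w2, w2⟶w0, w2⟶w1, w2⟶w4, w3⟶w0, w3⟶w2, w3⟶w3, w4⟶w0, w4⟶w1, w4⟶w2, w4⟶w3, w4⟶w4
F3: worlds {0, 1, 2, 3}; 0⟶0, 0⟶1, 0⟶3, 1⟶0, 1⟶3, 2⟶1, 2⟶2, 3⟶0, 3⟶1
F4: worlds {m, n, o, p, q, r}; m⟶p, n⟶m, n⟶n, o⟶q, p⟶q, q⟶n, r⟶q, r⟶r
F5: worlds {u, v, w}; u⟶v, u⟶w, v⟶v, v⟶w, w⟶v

F3, F4, F5

This is the axiom for seriality; its first-order frame correspondent is ∀x ∃y Rxy.
F1: fails — world c has no successor.
F2: fails — world w0 has no successor.
F3: holds.
F4: holds.
F5: holds.
Valid on: F3, F4, F5.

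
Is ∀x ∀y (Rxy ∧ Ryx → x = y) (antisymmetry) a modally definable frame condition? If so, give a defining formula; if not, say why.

Not definable by any modal formula

Any modally definable frame class is closed under surjective bounded morphisms.
The 8-cycle (worlds 0,1,2,3,4,5,6,7 with 0→1→2→3→4→5→6→7→0) is antisymmetric. Sending even-indexed worlds to s and odd-indexed worlds to t is a surjective bounded morphism onto the two-world frame with s↔t, which is not antisymmetric.
So the class is not modally definable.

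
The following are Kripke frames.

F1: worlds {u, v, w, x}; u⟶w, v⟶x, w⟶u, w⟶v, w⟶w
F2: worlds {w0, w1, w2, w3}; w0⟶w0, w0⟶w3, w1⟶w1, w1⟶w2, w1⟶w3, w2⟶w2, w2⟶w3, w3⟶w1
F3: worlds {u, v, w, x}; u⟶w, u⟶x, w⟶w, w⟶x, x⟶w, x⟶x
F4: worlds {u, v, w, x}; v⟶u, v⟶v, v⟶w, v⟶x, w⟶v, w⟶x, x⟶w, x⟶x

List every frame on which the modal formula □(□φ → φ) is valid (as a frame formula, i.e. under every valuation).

Frame correspondent (Sahlqvist): ∀x ∀y (Rxy → Ryy) — i.e. shift-reflexivity.
F1: fails — Rwu but not Ruu.
F2: fails — Rw1w3 but not Rw3w3.
F3: condition met.
F4: fails — Rxw but not Rww.

F3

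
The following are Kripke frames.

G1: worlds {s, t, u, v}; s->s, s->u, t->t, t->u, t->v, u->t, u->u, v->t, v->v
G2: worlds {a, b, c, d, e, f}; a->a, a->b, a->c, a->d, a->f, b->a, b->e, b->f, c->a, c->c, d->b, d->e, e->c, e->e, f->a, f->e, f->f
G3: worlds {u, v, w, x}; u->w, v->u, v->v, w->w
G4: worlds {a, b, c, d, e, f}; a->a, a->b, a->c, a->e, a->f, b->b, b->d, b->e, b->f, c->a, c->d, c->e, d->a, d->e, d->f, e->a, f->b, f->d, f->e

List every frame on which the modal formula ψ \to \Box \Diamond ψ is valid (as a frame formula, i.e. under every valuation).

none

This is the axiom for symmetry; its first-order frame correspondent is \forall x \forall y (Rxy \to Ryx).
G1: fails — Rsu but not Rus.
G2: fails — Rde but not Red.
G3: fails — Rvu but not Ruv.
G4: fails — Rcd but not Rdc.
Valid on no frame.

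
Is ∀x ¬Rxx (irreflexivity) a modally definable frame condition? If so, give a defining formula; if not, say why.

If a class were modally definable it would be closed under surjective bounded morphisms (Goldblatt–Thomason).
The 3-cycle (worlds w0,w1,w2 with w0→w1→w2→w0) is irreflexive, and the map sending every world to a single reflexive point • is a surjective bounded morphism (forth: every edge maps to (•,•); back: every world has a successor). So any modal formula valid on the 3-cycle is also valid on the reflexive point, which is not irreflexive.
So no modal formula (or set of formulas) defines exactly the irreflexive frames.

Not modally definable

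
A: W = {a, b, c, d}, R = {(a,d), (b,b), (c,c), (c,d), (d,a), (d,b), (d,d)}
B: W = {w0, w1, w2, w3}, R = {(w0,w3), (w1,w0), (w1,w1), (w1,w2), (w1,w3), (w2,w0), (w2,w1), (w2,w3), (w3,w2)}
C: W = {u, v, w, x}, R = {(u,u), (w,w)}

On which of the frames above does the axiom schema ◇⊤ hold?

A, B

The schema corresponds to seriality: ∀x ∃y Rxy.
A: ✓.
B: ✓.
C: fails — world v has no successor.
Valid on: A, B.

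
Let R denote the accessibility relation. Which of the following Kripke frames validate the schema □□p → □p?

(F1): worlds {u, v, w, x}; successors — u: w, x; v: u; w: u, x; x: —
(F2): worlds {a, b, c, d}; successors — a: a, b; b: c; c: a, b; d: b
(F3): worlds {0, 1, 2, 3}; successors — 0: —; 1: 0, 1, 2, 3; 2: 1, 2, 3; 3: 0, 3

(F3)

Frame correspondent (Sahlqvist): ∀x ∀y (Rxy → ∃z (Rxz ∧ Rzy)) — i.e. density.
(F1): fails — Ruw but no z with Ruz and Rzw.
(F2): fails — Rbc but no z with Rbz and Rzc.
(F3): satisfies the condition.
Valid on: (F3).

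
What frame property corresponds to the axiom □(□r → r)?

Shift-reflexivity

Suppose □(□r→r) is valid. Take Rxy and set V(r)={w : Ryw}. Then at y, □r holds; since □(□r→r) at x, □r→r at y, so r at y, i.e. Ryy.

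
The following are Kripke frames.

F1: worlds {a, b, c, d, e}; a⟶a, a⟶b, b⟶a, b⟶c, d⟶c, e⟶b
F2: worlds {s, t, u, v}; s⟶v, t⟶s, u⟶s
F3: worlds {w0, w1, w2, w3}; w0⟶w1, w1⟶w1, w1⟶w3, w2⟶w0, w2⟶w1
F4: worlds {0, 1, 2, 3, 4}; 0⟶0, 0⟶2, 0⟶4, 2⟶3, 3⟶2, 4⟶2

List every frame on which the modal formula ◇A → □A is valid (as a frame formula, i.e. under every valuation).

The schema corresponds to partial functionality: ∀x ∀y ∀z (Rxy ∧ Rxz → y = z).
F1: fails — a sees both a and b.
F2: holds.
F3: fails — w1 sees both w1 and w3.
F4: fails — 0 sees both 0 and 2.

F2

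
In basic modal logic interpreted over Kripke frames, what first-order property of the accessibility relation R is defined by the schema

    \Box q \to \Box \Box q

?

Transitivity

Suppose □q→□□q is valid. Take Rxy, Ryz and set V(q)={w : Rxw}. Then □q at x, so □□q at x, so □q at y, so q at z, i.e. Rxz.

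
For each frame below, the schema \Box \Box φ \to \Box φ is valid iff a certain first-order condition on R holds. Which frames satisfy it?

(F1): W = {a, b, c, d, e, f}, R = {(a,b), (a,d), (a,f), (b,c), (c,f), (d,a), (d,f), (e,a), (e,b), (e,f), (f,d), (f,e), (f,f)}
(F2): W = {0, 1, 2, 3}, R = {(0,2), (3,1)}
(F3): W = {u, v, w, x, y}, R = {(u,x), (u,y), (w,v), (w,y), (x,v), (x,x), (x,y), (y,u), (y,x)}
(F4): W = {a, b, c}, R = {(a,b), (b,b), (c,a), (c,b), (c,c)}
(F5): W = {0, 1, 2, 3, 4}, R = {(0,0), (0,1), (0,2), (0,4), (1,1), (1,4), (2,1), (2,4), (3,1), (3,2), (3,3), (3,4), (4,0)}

The schema corresponds to density: \forall x \forall y (Rxy \to \exists z (Rxz \wedge Rzy)).
(F1): fails — Rbc but no z with Rbz and Rzc.
(F2): fails — R31 but no z with R3z and Rz1.
(F3): fails — Rwy but no z with Rwz and Rzy.
(F4): holds.
(F5): holds.

(F4), (F5)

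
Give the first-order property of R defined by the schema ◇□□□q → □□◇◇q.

∀x ∀y ∀z ((xRy ∧ xR²z) → ∃w (yR³w ∧ zR²w))

This is a Sahlqvist (Geach-type) schema ◇^1□^3q → □^2◇^2q.
Minimal-valuation argument: fix x; take any y with xR^1y and any z with xR^2z. Set V(q) to the set of worlds R-reachable from y in exactly 3 steps. Then □^3q holds at y, so the antecedent holds at x; validity forces ◇^2q at z, giving a w with zR^2w and yR^3w.
First-order correspondent: ∀x ∀y ∀z ((xRy ∧ xR²z) → ∃w (yR³w ∧ zR²w)).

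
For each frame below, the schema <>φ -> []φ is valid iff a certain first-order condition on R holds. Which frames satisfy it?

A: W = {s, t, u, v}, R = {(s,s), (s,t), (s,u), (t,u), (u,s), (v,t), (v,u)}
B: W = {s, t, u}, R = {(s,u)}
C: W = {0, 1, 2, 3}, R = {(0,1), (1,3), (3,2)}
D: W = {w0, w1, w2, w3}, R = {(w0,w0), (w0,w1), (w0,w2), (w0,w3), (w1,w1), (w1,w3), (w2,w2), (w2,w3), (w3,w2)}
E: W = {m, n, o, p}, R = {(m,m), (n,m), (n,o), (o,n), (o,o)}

The schema corresponds to partial functionality: forall x forall y forall z (Rxy & Rxz -> y = z).
A: fails — s sees both s and t.
B: holds.
C: holds.
D: fails — w0 sees both w0 and w1.
E: fails — n sees both m and o.

B, C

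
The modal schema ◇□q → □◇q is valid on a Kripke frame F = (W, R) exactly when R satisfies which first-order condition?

Suppose ◇□q→□◇q is valid. Take Rxy, Rxz and set V(q)={w : Ryw}. Then □q at y so ◇□q at x, so □◇q at x, so ◇q at z, giving w with Rzw and Ryw.
Conversely, any frame satisfying ∀x ∀y ∀z (Rxy ∧ Rxz → ∃w (Ryw ∧ Rzw)) validates the schema.
So the correspondent is convergence.

convergence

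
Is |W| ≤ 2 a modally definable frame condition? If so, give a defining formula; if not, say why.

Modal frame validity is preserved under disjoint unions.
Any modal formula valid on each of 3 disjoint one-world frames is valid on their disjoint union (validity is preserved under disjoint unions). Each one-world frame has |W|=1≤2, but the union has |W|=3.
So no modal formula (or set of formulas) defines exactly the |W|≤2 frames.

No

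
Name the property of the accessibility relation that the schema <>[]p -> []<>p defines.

Suppose ◇□p→□◇p is valid. Take Rxy, Rxz and set V(p)={w : Ryw}. Then □p at y so ◇□p at x, so □◇p at x, so ◇p at z, giving w with Rzw and Ryw.

convergence: forall x forall y forall z (Rxy & Rxz -> exists w (Ryw & Rzw))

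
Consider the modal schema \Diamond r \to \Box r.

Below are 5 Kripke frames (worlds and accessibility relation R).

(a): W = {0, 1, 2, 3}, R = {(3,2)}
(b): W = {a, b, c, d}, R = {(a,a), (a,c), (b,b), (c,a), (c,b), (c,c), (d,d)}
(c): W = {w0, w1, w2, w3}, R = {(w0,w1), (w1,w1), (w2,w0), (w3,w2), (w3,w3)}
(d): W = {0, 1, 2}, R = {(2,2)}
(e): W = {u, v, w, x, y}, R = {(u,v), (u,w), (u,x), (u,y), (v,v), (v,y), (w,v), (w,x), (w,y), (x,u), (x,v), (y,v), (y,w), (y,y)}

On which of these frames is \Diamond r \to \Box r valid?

(a), (d)

Frame correspondent (Sahlqvist): \forall x \forall y \forall z (Rxy \wedge Rxz \to y = z) — i.e. partial functionality.
(a): ✓.
(b): fails — a sees both a and c.
(c): fails — w3 sees both w2 and w3.
(d): ✓.
(e): fails — u sees both v and w.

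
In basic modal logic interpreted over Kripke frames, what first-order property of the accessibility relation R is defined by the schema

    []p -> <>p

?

Suppose □p→◇p is valid. At any x set V(p)=W. Then □p at x, so ◇p at x, so x has a successor.
The converse is a direct semantic check.
Frame condition: forall x exists y Rxy.

Seriality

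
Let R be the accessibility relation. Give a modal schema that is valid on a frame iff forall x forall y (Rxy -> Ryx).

ψ → □◇ψ

This is symmetry; the standard corresponding axiom is B: ψ → □◇ψ.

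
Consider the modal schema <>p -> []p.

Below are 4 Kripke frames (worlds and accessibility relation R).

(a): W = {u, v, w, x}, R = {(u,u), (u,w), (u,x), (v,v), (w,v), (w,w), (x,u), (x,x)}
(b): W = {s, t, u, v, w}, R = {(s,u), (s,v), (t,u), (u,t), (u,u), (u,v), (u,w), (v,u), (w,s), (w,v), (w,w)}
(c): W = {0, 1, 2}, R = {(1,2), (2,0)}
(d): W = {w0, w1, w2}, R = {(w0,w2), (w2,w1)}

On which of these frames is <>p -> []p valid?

(c), (d)

The schema corresponds to partial functionality: forall x forall y forall z (Rxy & Rxz -> y = z).
(a): fails — u sees both u and w.
(b): fails — s sees both u and v.
(c): satisfies the condition.
(d): satisfies the condition.
Valid on: (c), (d).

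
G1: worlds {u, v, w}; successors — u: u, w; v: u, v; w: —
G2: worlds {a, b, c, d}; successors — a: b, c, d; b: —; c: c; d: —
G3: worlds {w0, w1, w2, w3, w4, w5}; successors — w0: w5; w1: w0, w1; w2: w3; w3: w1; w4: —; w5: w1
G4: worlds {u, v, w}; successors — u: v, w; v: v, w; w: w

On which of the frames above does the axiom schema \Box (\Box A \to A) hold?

G4

The schema corresponds to shift-reflexivity: \forall x \forall y (Rxy \to Ryy).
G1: fails — Ruw but not Rww.
G2: fails — Rad but not Rdd.
G3: fails — Rw1w0 but not Rw0w0.
G4: ✓.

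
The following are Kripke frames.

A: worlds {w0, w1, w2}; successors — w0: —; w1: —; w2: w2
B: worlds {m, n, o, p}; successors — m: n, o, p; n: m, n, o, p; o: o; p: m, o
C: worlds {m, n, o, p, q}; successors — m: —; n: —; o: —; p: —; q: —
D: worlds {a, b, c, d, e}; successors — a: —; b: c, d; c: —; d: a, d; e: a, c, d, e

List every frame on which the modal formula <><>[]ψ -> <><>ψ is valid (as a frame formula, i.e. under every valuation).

A, B, C

This is the axiom for a generalized confluence (Geach) condition; its first-order frame correspondent is forall x forall y (x R^2 y -> exists w (yRw & x R^2 w)).
A: condition met.
B: condition met.
C: condition met.
D: fails — bR²a but no w with aRw and bR²w.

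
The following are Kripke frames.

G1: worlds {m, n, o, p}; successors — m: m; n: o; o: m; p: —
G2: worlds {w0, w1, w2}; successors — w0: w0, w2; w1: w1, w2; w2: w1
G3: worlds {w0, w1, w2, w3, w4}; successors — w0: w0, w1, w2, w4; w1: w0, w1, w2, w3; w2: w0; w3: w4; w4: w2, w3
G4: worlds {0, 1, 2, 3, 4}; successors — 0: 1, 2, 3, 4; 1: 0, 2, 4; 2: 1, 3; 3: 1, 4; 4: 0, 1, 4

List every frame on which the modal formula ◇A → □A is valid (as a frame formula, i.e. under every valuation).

G1

The schema corresponds to partial functionality: ∀x ∀y ∀z (Rxy ∧ Rxz → y = z).
G1: ✓.
G2: fails — w0 sees both w0 and w2.
G3: fails — w0 sees both w0 and w1.
G4: fails — 0 sees both 1 and 2.
Valid on: G1.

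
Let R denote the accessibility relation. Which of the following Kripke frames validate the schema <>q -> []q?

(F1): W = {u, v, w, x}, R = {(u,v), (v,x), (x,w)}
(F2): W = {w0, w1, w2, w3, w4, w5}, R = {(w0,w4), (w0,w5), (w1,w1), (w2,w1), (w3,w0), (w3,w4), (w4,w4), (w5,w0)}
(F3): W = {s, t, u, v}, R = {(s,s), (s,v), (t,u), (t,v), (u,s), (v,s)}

This is the axiom for partial functionality; its first-order frame correspondent is forall x forall y forall z (Rxy & Rxz -> y = z).
(F1): satisfies the condition.
(F2): fails — w0 sees both w4 and w5.
(F3): fails — s sees both s and v.

(F1)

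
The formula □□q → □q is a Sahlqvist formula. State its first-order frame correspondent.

Density

Suppose □□q→□q is valid. Take Rxy and set V(q)={w : xR²w}. Then □□q at x, so □q at x, so q at y, i.e. ∃z(Rxz∧Rzy).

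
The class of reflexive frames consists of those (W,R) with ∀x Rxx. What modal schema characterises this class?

A defining formula is □r → r (the T axiom).
Suppose □r→r is valid. At any x set V(r)={w : Rxw}. Then □r holds at x, so r holds at x, i.e. Rxx.

□r → r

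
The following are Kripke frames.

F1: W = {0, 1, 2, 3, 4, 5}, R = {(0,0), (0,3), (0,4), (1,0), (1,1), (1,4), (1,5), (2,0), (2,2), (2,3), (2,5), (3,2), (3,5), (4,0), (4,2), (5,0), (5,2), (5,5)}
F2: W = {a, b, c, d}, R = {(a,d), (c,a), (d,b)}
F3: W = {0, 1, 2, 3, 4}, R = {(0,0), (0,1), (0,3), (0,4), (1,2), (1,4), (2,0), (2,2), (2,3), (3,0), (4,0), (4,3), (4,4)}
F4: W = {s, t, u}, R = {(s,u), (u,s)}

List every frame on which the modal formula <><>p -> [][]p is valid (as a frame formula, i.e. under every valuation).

The schema corresponds to a generalized confluence (Geach) condition: forall x forall y forall z ((x R^2 y & x R^2 z) -> exists w (y = w & z = w)).
F1: fails — 0R²0, 0R²2 but 0 ≠ 2.
F2: ✓.
F3: fails — 0R²0, 0R²1 but 0 ≠ 1.
F4: ✓.

F2, F4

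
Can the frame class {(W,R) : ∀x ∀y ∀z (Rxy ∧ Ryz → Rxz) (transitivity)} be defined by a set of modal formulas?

Yes — defined by □p → □□p

Yes: it is transitivity, defined by the 4 schema □p → □□p.
Suppose □p→□□p is valid. Take Rxy, Ryz and set V(p)={w : Rxw}. Then □p at x, so □□p at x, so □p at y, so p at z, i.e. Rxz.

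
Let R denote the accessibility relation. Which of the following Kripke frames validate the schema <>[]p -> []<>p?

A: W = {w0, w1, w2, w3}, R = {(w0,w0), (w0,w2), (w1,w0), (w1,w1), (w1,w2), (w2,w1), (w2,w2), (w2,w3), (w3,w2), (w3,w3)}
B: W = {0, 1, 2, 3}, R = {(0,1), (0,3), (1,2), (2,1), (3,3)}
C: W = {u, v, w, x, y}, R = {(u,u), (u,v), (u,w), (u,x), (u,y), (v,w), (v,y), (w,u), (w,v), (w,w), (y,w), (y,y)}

A

This is the axiom for convergence; its first-order frame correspondent is forall x forall y forall z (Rxy & Rxz -> exists w (Ryw & Rzw)).
A: holds.
B: fails — R01 and R03 but 1 and 3 have no common successor.
C: fails — Ruv and Rux but v and x have no common successor.
Valid on: A.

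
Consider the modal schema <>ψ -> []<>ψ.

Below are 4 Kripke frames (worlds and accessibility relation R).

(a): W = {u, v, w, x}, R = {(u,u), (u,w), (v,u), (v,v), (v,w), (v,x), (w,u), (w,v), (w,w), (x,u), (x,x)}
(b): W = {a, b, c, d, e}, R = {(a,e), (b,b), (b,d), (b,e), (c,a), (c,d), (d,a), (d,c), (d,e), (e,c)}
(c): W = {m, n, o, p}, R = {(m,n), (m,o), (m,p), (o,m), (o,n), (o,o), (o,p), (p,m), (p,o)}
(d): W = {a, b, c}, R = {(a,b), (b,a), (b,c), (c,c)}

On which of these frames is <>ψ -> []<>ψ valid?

This is the axiom for the Euclidean property; its first-order frame correspondent is forall x forall y forall z (Rxy & Rxz -> Ryz).
(a): fails — Rvw and Rvx but not Rwx.
(b): fails — Rae and Rae but not Ree.
(c): fails — Rmn and Rmo but not Rno.
(d): fails — Rab and Rab but not Rbb.
Valid on no frame.

none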